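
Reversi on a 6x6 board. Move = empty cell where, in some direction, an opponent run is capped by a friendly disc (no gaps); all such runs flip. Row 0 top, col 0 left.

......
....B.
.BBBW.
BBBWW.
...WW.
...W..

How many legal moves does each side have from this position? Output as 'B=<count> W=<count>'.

-- B to move --
(1,3): no bracket -> illegal
(1,5): no bracket -> illegal
(2,5): flips 1 -> legal
(3,5): flips 2 -> legal
(4,2): no bracket -> illegal
(4,5): flips 1 -> legal
(5,2): no bracket -> illegal
(5,4): flips 4 -> legal
(5,5): flips 2 -> legal
B mobility = 5
-- W to move --
(0,3): no bracket -> illegal
(0,4): flips 1 -> legal
(0,5): no bracket -> illegal
(1,0): flips 2 -> legal
(1,1): flips 1 -> legal
(1,2): flips 1 -> legal
(1,3): flips 1 -> legal
(1,5): no bracket -> illegal
(2,0): flips 3 -> legal
(2,5): no bracket -> illegal
(4,0): no bracket -> illegal
(4,1): no bracket -> illegal
(4,2): no bracket -> illegal
W mobility = 6

Answer: B=5 W=6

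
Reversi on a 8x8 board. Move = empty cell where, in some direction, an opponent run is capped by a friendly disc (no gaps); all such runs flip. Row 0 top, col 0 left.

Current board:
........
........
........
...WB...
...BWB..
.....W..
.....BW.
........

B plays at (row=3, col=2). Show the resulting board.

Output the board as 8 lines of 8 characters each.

Answer: ........
........
........
..BBB...
...BWB..
.....W..
.....BW.
........

Derivation:
Place B at (3,2); scan 8 dirs for brackets.
Dir NW: first cell '.' (not opp) -> no flip
Dir N: first cell '.' (not opp) -> no flip
Dir NE: first cell '.' (not opp) -> no flip
Dir W: first cell '.' (not opp) -> no flip
Dir E: opp run (3,3) capped by B -> flip
Dir SW: first cell '.' (not opp) -> no flip
Dir S: first cell '.' (not opp) -> no flip
Dir SE: first cell 'B' (not opp) -> no flip
All flips: (3,3)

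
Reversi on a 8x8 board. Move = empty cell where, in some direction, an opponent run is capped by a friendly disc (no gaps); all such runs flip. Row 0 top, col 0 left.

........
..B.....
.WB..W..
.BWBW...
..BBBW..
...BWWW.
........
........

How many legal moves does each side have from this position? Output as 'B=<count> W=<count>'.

-- B to move --
(1,0): flips 2 -> legal
(1,1): flips 1 -> legal
(1,4): no bracket -> illegal
(1,5): no bracket -> illegal
(1,6): flips 2 -> legal
(2,0): flips 1 -> legal
(2,3): no bracket -> illegal
(2,4): flips 1 -> legal
(2,6): no bracket -> illegal
(3,0): flips 1 -> legal
(3,5): flips 1 -> legal
(3,6): no bracket -> illegal
(4,1): no bracket -> illegal
(4,6): flips 1 -> legal
(4,7): no bracket -> illegal
(5,7): flips 3 -> legal
(6,3): no bracket -> illegal
(6,4): flips 1 -> legal
(6,5): flips 1 -> legal
(6,6): flips 1 -> legal
(6,7): no bracket -> illegal
B mobility = 12
-- W to move --
(0,1): no bracket -> illegal
(0,2): flips 2 -> legal
(0,3): flips 1 -> legal
(1,1): flips 3 -> legal
(1,3): no bracket -> illegal
(2,0): no bracket -> illegal
(2,3): flips 1 -> legal
(2,4): no bracket -> illegal
(3,0): flips 1 -> legal
(3,5): no bracket -> illegal
(4,0): no bracket -> illegal
(4,1): flips 4 -> legal
(5,1): no bracket -> illegal
(5,2): flips 3 -> legal
(6,2): no bracket -> illegal
(6,3): no bracket -> illegal
(6,4): no bracket -> illegal
W mobility = 7

Answer: B=12 W=7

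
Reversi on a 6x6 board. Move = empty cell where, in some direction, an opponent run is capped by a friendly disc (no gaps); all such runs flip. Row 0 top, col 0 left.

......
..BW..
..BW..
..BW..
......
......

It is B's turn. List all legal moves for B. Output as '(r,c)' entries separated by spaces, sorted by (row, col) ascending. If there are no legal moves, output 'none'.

(0,2): no bracket -> illegal
(0,3): no bracket -> illegal
(0,4): flips 1 -> legal
(1,4): flips 2 -> legal
(2,4): flips 1 -> legal
(3,4): flips 2 -> legal
(4,2): no bracket -> illegal
(4,3): no bracket -> illegal
(4,4): flips 1 -> legal

Answer: (0,4) (1,4) (2,4) (3,4) (4,4)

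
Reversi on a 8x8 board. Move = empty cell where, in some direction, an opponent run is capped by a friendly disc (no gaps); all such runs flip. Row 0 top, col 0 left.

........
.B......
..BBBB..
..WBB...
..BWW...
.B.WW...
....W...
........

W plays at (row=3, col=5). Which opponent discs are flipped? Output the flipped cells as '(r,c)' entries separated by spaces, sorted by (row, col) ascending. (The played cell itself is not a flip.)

Dir NW: opp run (2,4), next='.' -> no flip
Dir N: opp run (2,5), next='.' -> no flip
Dir NE: first cell '.' (not opp) -> no flip
Dir W: opp run (3,4) (3,3) capped by W -> flip
Dir E: first cell '.' (not opp) -> no flip
Dir SW: first cell 'W' (not opp) -> no flip
Dir S: first cell '.' (not opp) -> no flip
Dir SE: first cell '.' (not opp) -> no flip

Answer: (3,3) (3,4)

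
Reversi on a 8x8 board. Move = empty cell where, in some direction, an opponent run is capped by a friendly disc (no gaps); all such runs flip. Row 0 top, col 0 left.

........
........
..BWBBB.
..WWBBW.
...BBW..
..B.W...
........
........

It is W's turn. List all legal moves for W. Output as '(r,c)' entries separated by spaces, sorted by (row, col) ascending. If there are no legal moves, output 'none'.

Answer: (1,1) (1,2) (1,4) (1,5) (1,6) (2,1) (2,7) (4,2) (5,3) (5,5)

Derivation:
(1,1): flips 1 -> legal
(1,2): flips 1 -> legal
(1,3): no bracket -> illegal
(1,4): flips 4 -> legal
(1,5): flips 3 -> legal
(1,6): flips 1 -> legal
(1,7): no bracket -> illegal
(2,1): flips 1 -> legal
(2,7): flips 3 -> legal
(3,1): no bracket -> illegal
(3,7): no bracket -> illegal
(4,1): no bracket -> illegal
(4,2): flips 2 -> legal
(4,6): no bracket -> illegal
(5,1): no bracket -> illegal
(5,3): flips 1 -> legal
(5,5): flips 1 -> legal
(6,1): no bracket -> illegal
(6,2): no bracket -> illegal
(6,3): no bracket -> illegal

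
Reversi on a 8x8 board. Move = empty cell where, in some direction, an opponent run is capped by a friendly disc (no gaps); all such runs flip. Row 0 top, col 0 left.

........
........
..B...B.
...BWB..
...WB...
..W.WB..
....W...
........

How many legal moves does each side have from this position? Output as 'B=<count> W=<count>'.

-- B to move --
(2,3): no bracket -> illegal
(2,4): flips 1 -> legal
(2,5): no bracket -> illegal
(3,2): no bracket -> illegal
(4,1): no bracket -> illegal
(4,2): flips 1 -> legal
(4,5): no bracket -> illegal
(5,1): no bracket -> illegal
(5,3): flips 2 -> legal
(6,1): no bracket -> illegal
(6,2): no bracket -> illegal
(6,3): no bracket -> illegal
(6,5): no bracket -> illegal
(7,3): flips 1 -> legal
(7,4): flips 2 -> legal
(7,5): no bracket -> illegal
B mobility = 5
-- W to move --
(1,1): no bracket -> illegal
(1,2): no bracket -> illegal
(1,3): no bracket -> illegal
(1,5): no bracket -> illegal
(1,6): no bracket -> illegal
(1,7): no bracket -> illegal
(2,1): no bracket -> illegal
(2,3): flips 1 -> legal
(2,4): no bracket -> illegal
(2,5): no bracket -> illegal
(2,7): no bracket -> illegal
(3,1): no bracket -> illegal
(3,2): flips 1 -> legal
(3,6): flips 1 -> legal
(3,7): no bracket -> illegal
(4,2): no bracket -> illegal
(4,5): flips 1 -> legal
(4,6): flips 1 -> legal
(5,3): no bracket -> illegal
(5,6): flips 1 -> legal
(6,5): no bracket -> illegal
(6,6): no bracket -> illegal
W mobility = 6

Answer: B=5 W=6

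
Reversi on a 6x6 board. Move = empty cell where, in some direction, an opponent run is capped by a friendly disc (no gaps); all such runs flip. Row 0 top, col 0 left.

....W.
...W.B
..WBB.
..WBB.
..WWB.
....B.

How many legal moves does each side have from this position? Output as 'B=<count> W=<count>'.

Answer: B=9 W=5

Derivation:
-- B to move --
(0,2): flips 1 -> legal
(0,3): flips 1 -> legal
(0,5): no bracket -> illegal
(1,1): flips 1 -> legal
(1,2): no bracket -> illegal
(1,4): no bracket -> illegal
(2,1): flips 3 -> legal
(3,1): flips 1 -> legal
(4,1): flips 3 -> legal
(5,1): flips 1 -> legal
(5,2): flips 1 -> legal
(5,3): flips 1 -> legal
B mobility = 9
-- W to move --
(0,5): no bracket -> illegal
(1,2): no bracket -> illegal
(1,4): flips 1 -> legal
(2,5): flips 3 -> legal
(3,5): flips 3 -> legal
(4,5): flips 1 -> legal
(5,3): no bracket -> illegal
(5,5): flips 2 -> legal
W mobility = 5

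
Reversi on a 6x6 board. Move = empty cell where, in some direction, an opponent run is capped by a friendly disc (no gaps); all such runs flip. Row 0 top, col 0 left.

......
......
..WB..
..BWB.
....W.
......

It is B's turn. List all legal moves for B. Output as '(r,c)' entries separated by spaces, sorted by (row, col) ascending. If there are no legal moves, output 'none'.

(1,1): no bracket -> illegal
(1,2): flips 1 -> legal
(1,3): no bracket -> illegal
(2,1): flips 1 -> legal
(2,4): no bracket -> illegal
(3,1): no bracket -> illegal
(3,5): no bracket -> illegal
(4,2): no bracket -> illegal
(4,3): flips 1 -> legal
(4,5): no bracket -> illegal
(5,3): no bracket -> illegal
(5,4): flips 1 -> legal
(5,5): no bracket -> illegal

Answer: (1,2) (2,1) (4,3) (5,4)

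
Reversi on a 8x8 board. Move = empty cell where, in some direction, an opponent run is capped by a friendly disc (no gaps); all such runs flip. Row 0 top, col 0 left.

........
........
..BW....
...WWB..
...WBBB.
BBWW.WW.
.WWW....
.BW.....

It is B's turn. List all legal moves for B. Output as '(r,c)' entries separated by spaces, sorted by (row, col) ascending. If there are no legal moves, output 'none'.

(1,2): flips 2 -> legal
(1,3): no bracket -> illegal
(1,4): no bracket -> illegal
(2,4): flips 2 -> legal
(2,5): no bracket -> illegal
(3,2): flips 2 -> legal
(4,1): no bracket -> illegal
(4,2): flips 1 -> legal
(4,7): no bracket -> illegal
(5,4): flips 2 -> legal
(5,7): no bracket -> illegal
(6,0): no bracket -> illegal
(6,4): flips 1 -> legal
(6,5): flips 1 -> legal
(6,6): flips 2 -> legal
(6,7): flips 1 -> legal
(7,0): no bracket -> illegal
(7,3): flips 2 -> legal
(7,4): no bracket -> illegal

Answer: (1,2) (2,4) (3,2) (4,2) (5,4) (6,4) (6,5) (6,6) (6,7) (7,3)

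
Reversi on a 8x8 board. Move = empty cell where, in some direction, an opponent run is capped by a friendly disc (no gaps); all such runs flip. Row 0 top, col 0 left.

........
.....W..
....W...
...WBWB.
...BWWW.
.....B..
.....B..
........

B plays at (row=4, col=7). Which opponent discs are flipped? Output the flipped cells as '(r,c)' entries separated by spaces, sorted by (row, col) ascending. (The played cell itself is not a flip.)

Answer: (4,4) (4,5) (4,6)

Derivation:
Dir NW: first cell 'B' (not opp) -> no flip
Dir N: first cell '.' (not opp) -> no flip
Dir NE: edge -> no flip
Dir W: opp run (4,6) (4,5) (4,4) capped by B -> flip
Dir E: edge -> no flip
Dir SW: first cell '.' (not opp) -> no flip
Dir S: first cell '.' (not opp) -> no flip
Dir SE: edge -> no flip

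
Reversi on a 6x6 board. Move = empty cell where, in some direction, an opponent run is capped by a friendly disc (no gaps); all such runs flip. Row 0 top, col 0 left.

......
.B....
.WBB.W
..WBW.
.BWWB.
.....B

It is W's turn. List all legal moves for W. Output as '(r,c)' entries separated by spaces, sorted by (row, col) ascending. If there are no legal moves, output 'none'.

Answer: (0,1) (1,2) (1,3) (1,4) (2,4) (4,0) (4,5) (5,0) (5,4)

Derivation:
(0,0): no bracket -> illegal
(0,1): flips 1 -> legal
(0,2): no bracket -> illegal
(1,0): no bracket -> illegal
(1,2): flips 2 -> legal
(1,3): flips 2 -> legal
(1,4): flips 1 -> legal
(2,0): no bracket -> illegal
(2,4): flips 3 -> legal
(3,0): no bracket -> illegal
(3,1): no bracket -> illegal
(3,5): no bracket -> illegal
(4,0): flips 1 -> legal
(4,5): flips 1 -> legal
(5,0): flips 1 -> legal
(5,1): no bracket -> illegal
(5,2): no bracket -> illegal
(5,3): no bracket -> illegal
(5,4): flips 1 -> legal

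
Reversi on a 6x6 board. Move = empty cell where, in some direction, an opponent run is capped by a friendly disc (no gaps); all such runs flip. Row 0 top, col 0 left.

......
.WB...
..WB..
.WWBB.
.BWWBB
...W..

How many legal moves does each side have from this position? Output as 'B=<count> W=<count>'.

-- B to move --
(0,0): flips 2 -> legal
(0,1): no bracket -> illegal
(0,2): no bracket -> illegal
(1,0): flips 1 -> legal
(1,3): no bracket -> illegal
(2,0): no bracket -> illegal
(2,1): flips 2 -> legal
(3,0): flips 2 -> legal
(4,0): no bracket -> illegal
(5,1): flips 1 -> legal
(5,2): flips 4 -> legal
(5,4): no bracket -> illegal
B mobility = 6
-- W to move --
(0,1): no bracket -> illegal
(0,2): flips 1 -> legal
(0,3): no bracket -> illegal
(1,3): flips 3 -> legal
(1,4): flips 1 -> legal
(2,1): no bracket -> illegal
(2,4): flips 2 -> legal
(2,5): flips 1 -> legal
(3,0): no bracket -> illegal
(3,5): flips 3 -> legal
(4,0): flips 1 -> legal
(5,0): flips 1 -> legal
(5,1): flips 1 -> legal
(5,2): no bracket -> illegal
(5,4): no bracket -> illegal
(5,5): flips 2 -> legal
W mobility = 10

Answer: B=6 W=10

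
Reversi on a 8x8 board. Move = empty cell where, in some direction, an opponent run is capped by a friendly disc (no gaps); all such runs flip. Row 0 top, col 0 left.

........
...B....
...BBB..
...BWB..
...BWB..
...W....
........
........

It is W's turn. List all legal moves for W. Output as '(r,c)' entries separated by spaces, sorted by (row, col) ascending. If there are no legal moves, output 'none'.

Answer: (0,3) (1,2) (1,4) (1,6) (2,2) (2,6) (3,2) (3,6) (4,2) (4,6) (5,2) (5,6)

Derivation:
(0,2): no bracket -> illegal
(0,3): flips 4 -> legal
(0,4): no bracket -> illegal
(1,2): flips 1 -> legal
(1,4): flips 1 -> legal
(1,5): no bracket -> illegal
(1,6): flips 1 -> legal
(2,2): flips 1 -> legal
(2,6): flips 1 -> legal
(3,2): flips 1 -> legal
(3,6): flips 1 -> legal
(4,2): flips 1 -> legal
(4,6): flips 1 -> legal
(5,2): flips 1 -> legal
(5,4): no bracket -> illegal
(5,5): no bracket -> illegal
(5,6): flips 1 -> legal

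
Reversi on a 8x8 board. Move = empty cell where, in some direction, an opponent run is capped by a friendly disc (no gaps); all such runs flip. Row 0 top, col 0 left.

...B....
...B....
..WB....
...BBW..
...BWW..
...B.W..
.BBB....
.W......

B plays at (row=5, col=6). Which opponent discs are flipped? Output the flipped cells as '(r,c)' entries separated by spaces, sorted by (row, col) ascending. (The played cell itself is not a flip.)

Dir NW: opp run (4,5) capped by B -> flip
Dir N: first cell '.' (not opp) -> no flip
Dir NE: first cell '.' (not opp) -> no flip
Dir W: opp run (5,5), next='.' -> no flip
Dir E: first cell '.' (not opp) -> no flip
Dir SW: first cell '.' (not opp) -> no flip
Dir S: first cell '.' (not opp) -> no flip
Dir SE: first cell '.' (not opp) -> no flip

Answer: (4,5)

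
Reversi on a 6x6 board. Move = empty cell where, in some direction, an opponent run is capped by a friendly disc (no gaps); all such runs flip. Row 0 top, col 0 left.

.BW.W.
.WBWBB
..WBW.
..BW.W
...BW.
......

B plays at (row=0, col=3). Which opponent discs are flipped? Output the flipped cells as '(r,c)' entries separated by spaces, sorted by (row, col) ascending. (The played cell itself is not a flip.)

Dir NW: edge -> no flip
Dir N: edge -> no flip
Dir NE: edge -> no flip
Dir W: opp run (0,2) capped by B -> flip
Dir E: opp run (0,4), next='.' -> no flip
Dir SW: first cell 'B' (not opp) -> no flip
Dir S: opp run (1,3) capped by B -> flip
Dir SE: first cell 'B' (not opp) -> no flip

Answer: (0,2) (1,3)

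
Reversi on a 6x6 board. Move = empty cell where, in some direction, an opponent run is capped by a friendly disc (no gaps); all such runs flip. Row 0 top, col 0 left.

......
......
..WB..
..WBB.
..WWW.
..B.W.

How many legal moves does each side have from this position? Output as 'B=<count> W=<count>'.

-- B to move --
(1,1): flips 1 -> legal
(1,2): flips 3 -> legal
(1,3): no bracket -> illegal
(2,1): flips 1 -> legal
(3,1): flips 1 -> legal
(3,5): no bracket -> illegal
(4,1): flips 1 -> legal
(4,5): no bracket -> illegal
(5,1): flips 1 -> legal
(5,3): flips 1 -> legal
(5,5): flips 1 -> legal
B mobility = 8
-- W to move --
(1,2): no bracket -> illegal
(1,3): flips 2 -> legal
(1,4): flips 1 -> legal
(2,4): flips 3 -> legal
(2,5): flips 1 -> legal
(3,5): flips 2 -> legal
(4,1): no bracket -> illegal
(4,5): no bracket -> illegal
(5,1): no bracket -> illegal
(5,3): no bracket -> illegal
W mobility = 5

Answer: B=8 W=5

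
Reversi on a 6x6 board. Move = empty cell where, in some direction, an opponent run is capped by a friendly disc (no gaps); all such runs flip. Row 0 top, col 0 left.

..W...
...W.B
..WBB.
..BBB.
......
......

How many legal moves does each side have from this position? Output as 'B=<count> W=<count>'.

-- B to move --
(0,1): no bracket -> illegal
(0,3): flips 1 -> legal
(0,4): no bracket -> illegal
(1,1): flips 1 -> legal
(1,2): flips 1 -> legal
(1,4): no bracket -> illegal
(2,1): flips 1 -> legal
(3,1): no bracket -> illegal
B mobility = 4
-- W to move --
(0,4): no bracket -> illegal
(0,5): no bracket -> illegal
(1,2): no bracket -> illegal
(1,4): no bracket -> illegal
(2,1): no bracket -> illegal
(2,5): flips 2 -> legal
(3,1): no bracket -> illegal
(3,5): flips 1 -> legal
(4,1): no bracket -> illegal
(4,2): flips 1 -> legal
(4,3): flips 2 -> legal
(4,4): flips 1 -> legal
(4,5): no bracket -> illegal
W mobility = 5

Answer: B=4 W=5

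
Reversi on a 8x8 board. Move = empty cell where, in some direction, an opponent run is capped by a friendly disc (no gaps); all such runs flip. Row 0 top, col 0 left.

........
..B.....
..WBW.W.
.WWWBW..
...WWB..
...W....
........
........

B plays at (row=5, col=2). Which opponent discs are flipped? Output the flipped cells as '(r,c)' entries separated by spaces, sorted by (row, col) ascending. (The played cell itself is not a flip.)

Dir NW: first cell '.' (not opp) -> no flip
Dir N: first cell '.' (not opp) -> no flip
Dir NE: opp run (4,3) capped by B -> flip
Dir W: first cell '.' (not opp) -> no flip
Dir E: opp run (5,3), next='.' -> no flip
Dir SW: first cell '.' (not opp) -> no flip
Dir S: first cell '.' (not opp) -> no flip
Dir SE: first cell '.' (not opp) -> no flip

Answer: (4,3)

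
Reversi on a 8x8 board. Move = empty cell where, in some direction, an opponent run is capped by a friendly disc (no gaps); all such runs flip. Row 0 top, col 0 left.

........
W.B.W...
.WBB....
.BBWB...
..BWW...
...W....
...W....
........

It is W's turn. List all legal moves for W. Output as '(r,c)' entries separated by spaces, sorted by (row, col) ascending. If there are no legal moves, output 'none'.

(0,1): no bracket -> illegal
(0,2): no bracket -> illegal
(0,3): flips 1 -> legal
(1,1): flips 1 -> legal
(1,3): flips 1 -> legal
(2,0): flips 2 -> legal
(2,4): flips 3 -> legal
(2,5): flips 1 -> legal
(3,0): flips 2 -> legal
(3,5): flips 1 -> legal
(4,0): no bracket -> illegal
(4,1): flips 4 -> legal
(4,5): no bracket -> illegal
(5,1): flips 1 -> legal
(5,2): no bracket -> illegal

Answer: (0,3) (1,1) (1,3) (2,0) (2,4) (2,5) (3,0) (3,5) (4,1) (5,1)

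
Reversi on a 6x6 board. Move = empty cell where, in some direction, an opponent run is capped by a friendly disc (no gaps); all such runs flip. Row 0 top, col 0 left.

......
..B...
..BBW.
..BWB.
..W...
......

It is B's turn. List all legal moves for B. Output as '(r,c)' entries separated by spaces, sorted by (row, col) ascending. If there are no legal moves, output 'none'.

(1,3): no bracket -> illegal
(1,4): flips 1 -> legal
(1,5): no bracket -> illegal
(2,5): flips 1 -> legal
(3,1): no bracket -> illegal
(3,5): no bracket -> illegal
(4,1): no bracket -> illegal
(4,3): flips 1 -> legal
(4,4): flips 1 -> legal
(5,1): no bracket -> illegal
(5,2): flips 1 -> legal
(5,3): no bracket -> illegal

Answer: (1,4) (2,5) (4,3) (4,4) (5,2)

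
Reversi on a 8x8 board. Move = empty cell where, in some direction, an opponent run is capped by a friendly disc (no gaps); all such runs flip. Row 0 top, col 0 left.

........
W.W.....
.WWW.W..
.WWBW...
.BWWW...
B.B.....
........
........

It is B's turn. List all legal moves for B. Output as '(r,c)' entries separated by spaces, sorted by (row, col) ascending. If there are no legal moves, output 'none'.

Answer: (0,2) (1,1) (1,3) (1,4) (1,6) (3,0) (3,5) (4,5) (5,1) (5,3) (5,5)

Derivation:
(0,0): no bracket -> illegal
(0,1): no bracket -> illegal
(0,2): flips 4 -> legal
(0,3): no bracket -> illegal
(1,1): flips 3 -> legal
(1,3): flips 1 -> legal
(1,4): flips 2 -> legal
(1,5): no bracket -> illegal
(1,6): flips 3 -> legal
(2,0): no bracket -> illegal
(2,4): no bracket -> illegal
(2,6): no bracket -> illegal
(3,0): flips 2 -> legal
(3,5): flips 1 -> legal
(3,6): no bracket -> illegal
(4,0): no bracket -> illegal
(4,5): flips 3 -> legal
(5,1): flips 1 -> legal
(5,3): flips 1 -> legal
(5,4): no bracket -> illegal
(5,5): flips 1 -> legal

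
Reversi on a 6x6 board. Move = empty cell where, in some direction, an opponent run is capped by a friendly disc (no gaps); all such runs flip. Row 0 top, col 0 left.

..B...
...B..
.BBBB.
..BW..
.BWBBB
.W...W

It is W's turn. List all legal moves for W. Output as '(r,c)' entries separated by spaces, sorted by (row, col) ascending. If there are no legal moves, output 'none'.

Answer: (0,3) (1,1) (1,2) (1,5) (3,1) (3,5) (4,0) (5,3)

Derivation:
(0,1): no bracket -> illegal
(0,3): flips 2 -> legal
(0,4): no bracket -> illegal
(1,0): no bracket -> illegal
(1,1): flips 1 -> legal
(1,2): flips 2 -> legal
(1,4): no bracket -> illegal
(1,5): flips 1 -> legal
(2,0): no bracket -> illegal
(2,5): no bracket -> illegal
(3,0): no bracket -> illegal
(3,1): flips 2 -> legal
(3,4): no bracket -> illegal
(3,5): flips 1 -> legal
(4,0): flips 1 -> legal
(5,0): no bracket -> illegal
(5,2): no bracket -> illegal
(5,3): flips 1 -> legal
(5,4): no bracket -> illegal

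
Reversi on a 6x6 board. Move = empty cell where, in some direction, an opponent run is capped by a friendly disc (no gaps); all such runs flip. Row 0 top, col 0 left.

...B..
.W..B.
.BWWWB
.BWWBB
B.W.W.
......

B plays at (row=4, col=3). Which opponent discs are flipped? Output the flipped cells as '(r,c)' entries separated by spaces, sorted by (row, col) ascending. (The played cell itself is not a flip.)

Dir NW: opp run (3,2) capped by B -> flip
Dir N: opp run (3,3) (2,3), next='.' -> no flip
Dir NE: first cell 'B' (not opp) -> no flip
Dir W: opp run (4,2), next='.' -> no flip
Dir E: opp run (4,4), next='.' -> no flip
Dir SW: first cell '.' (not opp) -> no flip
Dir S: first cell '.' (not opp) -> no flip
Dir SE: first cell '.' (not opp) -> no flip

Answer: (3,2)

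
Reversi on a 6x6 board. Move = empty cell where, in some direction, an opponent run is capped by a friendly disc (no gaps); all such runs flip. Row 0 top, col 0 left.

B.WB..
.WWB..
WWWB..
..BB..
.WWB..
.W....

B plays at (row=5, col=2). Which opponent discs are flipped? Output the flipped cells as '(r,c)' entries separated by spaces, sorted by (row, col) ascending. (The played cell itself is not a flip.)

Dir NW: opp run (4,1), next='.' -> no flip
Dir N: opp run (4,2) capped by B -> flip
Dir NE: first cell 'B' (not opp) -> no flip
Dir W: opp run (5,1), next='.' -> no flip
Dir E: first cell '.' (not opp) -> no flip
Dir SW: edge -> no flip
Dir S: edge -> no flip
Dir SE: edge -> no flip

Answer: (4,2)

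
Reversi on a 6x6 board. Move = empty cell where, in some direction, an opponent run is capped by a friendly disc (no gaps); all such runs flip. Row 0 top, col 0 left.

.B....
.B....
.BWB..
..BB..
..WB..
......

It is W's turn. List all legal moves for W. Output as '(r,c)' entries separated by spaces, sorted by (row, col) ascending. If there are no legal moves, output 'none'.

(0,0): flips 1 -> legal
(0,2): no bracket -> illegal
(1,0): no bracket -> illegal
(1,2): no bracket -> illegal
(1,3): no bracket -> illegal
(1,4): no bracket -> illegal
(2,0): flips 1 -> legal
(2,4): flips 2 -> legal
(3,0): no bracket -> illegal
(3,1): no bracket -> illegal
(3,4): no bracket -> illegal
(4,1): no bracket -> illegal
(4,4): flips 2 -> legal
(5,2): no bracket -> illegal
(5,3): no bracket -> illegal
(5,4): no bracket -> illegal

Answer: (0,0) (2,0) (2,4) (4,4)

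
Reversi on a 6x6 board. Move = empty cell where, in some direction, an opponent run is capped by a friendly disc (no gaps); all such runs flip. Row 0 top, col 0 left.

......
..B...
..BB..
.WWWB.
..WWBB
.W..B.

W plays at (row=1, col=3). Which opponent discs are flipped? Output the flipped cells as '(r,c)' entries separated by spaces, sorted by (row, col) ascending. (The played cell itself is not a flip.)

Answer: (2,2) (2,3)

Derivation:
Dir NW: first cell '.' (not opp) -> no flip
Dir N: first cell '.' (not opp) -> no flip
Dir NE: first cell '.' (not opp) -> no flip
Dir W: opp run (1,2), next='.' -> no flip
Dir E: first cell '.' (not opp) -> no flip
Dir SW: opp run (2,2) capped by W -> flip
Dir S: opp run (2,3) capped by W -> flip
Dir SE: first cell '.' (not opp) -> no flip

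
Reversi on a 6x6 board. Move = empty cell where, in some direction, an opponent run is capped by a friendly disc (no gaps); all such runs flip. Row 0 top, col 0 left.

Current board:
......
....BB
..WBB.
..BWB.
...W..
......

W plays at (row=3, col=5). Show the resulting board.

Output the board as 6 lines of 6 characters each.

Place W at (3,5); scan 8 dirs for brackets.
Dir NW: opp run (2,4), next='.' -> no flip
Dir N: first cell '.' (not opp) -> no flip
Dir NE: edge -> no flip
Dir W: opp run (3,4) capped by W -> flip
Dir E: edge -> no flip
Dir SW: first cell '.' (not opp) -> no flip
Dir S: first cell '.' (not opp) -> no flip
Dir SE: edge -> no flip
All flips: (3,4)

Answer: ......
....BB
..WBB.
..BWWW
...W..
......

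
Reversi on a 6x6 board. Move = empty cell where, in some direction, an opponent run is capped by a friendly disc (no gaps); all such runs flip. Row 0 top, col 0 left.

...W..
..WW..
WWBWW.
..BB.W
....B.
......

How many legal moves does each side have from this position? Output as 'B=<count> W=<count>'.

Answer: B=6 W=5

Derivation:
-- B to move --
(0,1): no bracket -> illegal
(0,2): flips 1 -> legal
(0,4): flips 1 -> legal
(1,0): flips 1 -> legal
(1,1): no bracket -> illegal
(1,4): flips 1 -> legal
(1,5): flips 1 -> legal
(2,5): flips 2 -> legal
(3,0): no bracket -> illegal
(3,1): no bracket -> illegal
(3,4): no bracket -> illegal
(4,5): no bracket -> illegal
B mobility = 6
-- W to move --
(1,1): no bracket -> illegal
(3,1): flips 1 -> legal
(3,4): no bracket -> illegal
(4,1): flips 1 -> legal
(4,2): flips 3 -> legal
(4,3): flips 2 -> legal
(4,5): no bracket -> illegal
(5,3): flips 1 -> legal
(5,4): no bracket -> illegal
(5,5): no bracket -> illegal
W mobility = 5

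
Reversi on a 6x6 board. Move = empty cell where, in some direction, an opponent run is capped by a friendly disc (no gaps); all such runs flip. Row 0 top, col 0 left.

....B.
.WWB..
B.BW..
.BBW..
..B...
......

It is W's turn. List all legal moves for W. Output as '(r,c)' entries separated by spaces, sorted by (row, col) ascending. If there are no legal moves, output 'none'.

(0,2): no bracket -> illegal
(0,3): flips 1 -> legal
(0,5): no bracket -> illegal
(1,0): no bracket -> illegal
(1,4): flips 1 -> legal
(1,5): no bracket -> illegal
(2,1): flips 1 -> legal
(2,4): no bracket -> illegal
(3,0): flips 2 -> legal
(4,0): no bracket -> illegal
(4,1): flips 1 -> legal
(4,3): no bracket -> illegal
(5,1): flips 1 -> legal
(5,2): flips 3 -> legal
(5,3): no bracket -> illegal

Answer: (0,3) (1,4) (2,1) (3,0) (4,1) (5,1) (5,2)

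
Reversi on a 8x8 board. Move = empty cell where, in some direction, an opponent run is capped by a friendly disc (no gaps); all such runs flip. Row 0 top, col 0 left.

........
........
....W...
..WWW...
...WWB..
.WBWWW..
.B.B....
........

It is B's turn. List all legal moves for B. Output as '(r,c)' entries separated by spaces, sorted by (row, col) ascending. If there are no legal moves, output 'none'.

(1,3): no bracket -> illegal
(1,4): no bracket -> illegal
(1,5): no bracket -> illegal
(2,1): no bracket -> illegal
(2,2): no bracket -> illegal
(2,3): flips 4 -> legal
(2,5): flips 2 -> legal
(3,1): no bracket -> illegal
(3,5): no bracket -> illegal
(4,0): no bracket -> illegal
(4,1): flips 1 -> legal
(4,2): flips 2 -> legal
(4,6): no bracket -> illegal
(5,0): flips 1 -> legal
(5,6): flips 3 -> legal
(6,0): no bracket -> illegal
(6,2): no bracket -> illegal
(6,4): no bracket -> illegal
(6,5): flips 1 -> legal
(6,6): no bracket -> illegal

Answer: (2,3) (2,5) (4,1) (4,2) (5,0) (5,6) (6,5)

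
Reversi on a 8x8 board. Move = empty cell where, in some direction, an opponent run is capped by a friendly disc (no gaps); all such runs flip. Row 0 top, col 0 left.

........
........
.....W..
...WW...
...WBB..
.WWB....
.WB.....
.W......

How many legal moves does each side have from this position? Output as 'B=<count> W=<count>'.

-- B to move --
(1,4): no bracket -> illegal
(1,5): no bracket -> illegal
(1,6): no bracket -> illegal
(2,2): flips 1 -> legal
(2,3): flips 3 -> legal
(2,4): flips 1 -> legal
(2,6): no bracket -> illegal
(3,2): no bracket -> illegal
(3,5): no bracket -> illegal
(3,6): no bracket -> illegal
(4,0): flips 1 -> legal
(4,1): no bracket -> illegal
(4,2): flips 2 -> legal
(5,0): flips 2 -> legal
(5,4): no bracket -> illegal
(6,0): flips 1 -> legal
(6,3): no bracket -> illegal
(7,0): no bracket -> illegal
(7,2): no bracket -> illegal
B mobility = 7
-- W to move --
(3,5): flips 3 -> legal
(3,6): no bracket -> illegal
(4,2): no bracket -> illegal
(4,6): flips 2 -> legal
(5,4): flips 2 -> legal
(5,5): flips 1 -> legal
(5,6): flips 1 -> legal
(6,3): flips 2 -> legal
(6,4): no bracket -> illegal
(7,2): flips 1 -> legal
(7,3): flips 1 -> legal
W mobility = 8

Answer: B=7 W=8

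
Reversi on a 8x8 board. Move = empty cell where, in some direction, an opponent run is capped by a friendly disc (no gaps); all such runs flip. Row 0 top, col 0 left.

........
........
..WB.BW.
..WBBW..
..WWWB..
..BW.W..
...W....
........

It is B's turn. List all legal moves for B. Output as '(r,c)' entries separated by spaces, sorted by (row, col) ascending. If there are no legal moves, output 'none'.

(1,1): flips 1 -> legal
(1,2): flips 3 -> legal
(1,3): no bracket -> illegal
(1,5): no bracket -> illegal
(1,6): no bracket -> illegal
(1,7): no bracket -> illegal
(2,1): flips 1 -> legal
(2,4): no bracket -> illegal
(2,7): flips 1 -> legal
(3,1): flips 1 -> legal
(3,6): flips 1 -> legal
(3,7): no bracket -> illegal
(4,1): flips 4 -> legal
(4,6): no bracket -> illegal
(5,1): flips 1 -> legal
(5,4): flips 2 -> legal
(5,6): no bracket -> illegal
(6,2): no bracket -> illegal
(6,4): no bracket -> illegal
(6,5): flips 1 -> legal
(6,6): flips 2 -> legal
(7,2): no bracket -> illegal
(7,3): flips 3 -> legal
(7,4): flips 1 -> legal

Answer: (1,1) (1,2) (2,1) (2,7) (3,1) (3,6) (4,1) (5,1) (5,4) (6,5) (6,6) (7,3) (7,4)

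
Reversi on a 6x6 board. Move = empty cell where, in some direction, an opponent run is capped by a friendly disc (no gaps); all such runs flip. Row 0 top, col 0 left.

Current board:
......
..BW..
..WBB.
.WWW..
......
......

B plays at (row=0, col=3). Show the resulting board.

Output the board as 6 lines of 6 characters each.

Place B at (0,3); scan 8 dirs for brackets.
Dir NW: edge -> no flip
Dir N: edge -> no flip
Dir NE: edge -> no flip
Dir W: first cell '.' (not opp) -> no flip
Dir E: first cell '.' (not opp) -> no flip
Dir SW: first cell 'B' (not opp) -> no flip
Dir S: opp run (1,3) capped by B -> flip
Dir SE: first cell '.' (not opp) -> no flip
All flips: (1,3)

Answer: ...B..
..BB..
..WBB.
.WWW..
......
......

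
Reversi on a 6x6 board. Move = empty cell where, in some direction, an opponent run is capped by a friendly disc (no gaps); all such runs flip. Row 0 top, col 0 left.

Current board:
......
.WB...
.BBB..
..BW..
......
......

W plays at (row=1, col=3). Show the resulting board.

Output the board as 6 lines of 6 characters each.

Place W at (1,3); scan 8 dirs for brackets.
Dir NW: first cell '.' (not opp) -> no flip
Dir N: first cell '.' (not opp) -> no flip
Dir NE: first cell '.' (not opp) -> no flip
Dir W: opp run (1,2) capped by W -> flip
Dir E: first cell '.' (not opp) -> no flip
Dir SW: opp run (2,2), next='.' -> no flip
Dir S: opp run (2,3) capped by W -> flip
Dir SE: first cell '.' (not opp) -> no flip
All flips: (1,2) (2,3)

Answer: ......
.WWW..
.BBW..
..BW..
......
......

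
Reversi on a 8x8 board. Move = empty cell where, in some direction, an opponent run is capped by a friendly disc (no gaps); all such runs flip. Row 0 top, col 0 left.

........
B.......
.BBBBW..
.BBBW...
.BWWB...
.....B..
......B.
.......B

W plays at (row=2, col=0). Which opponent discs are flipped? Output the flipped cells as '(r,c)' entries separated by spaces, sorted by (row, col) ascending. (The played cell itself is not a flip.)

Answer: (2,1) (2,2) (2,3) (2,4) (3,1)

Derivation:
Dir NW: edge -> no flip
Dir N: opp run (1,0), next='.' -> no flip
Dir NE: first cell '.' (not opp) -> no flip
Dir W: edge -> no flip
Dir E: opp run (2,1) (2,2) (2,3) (2,4) capped by W -> flip
Dir SW: edge -> no flip
Dir S: first cell '.' (not opp) -> no flip
Dir SE: opp run (3,1) capped by W -> flip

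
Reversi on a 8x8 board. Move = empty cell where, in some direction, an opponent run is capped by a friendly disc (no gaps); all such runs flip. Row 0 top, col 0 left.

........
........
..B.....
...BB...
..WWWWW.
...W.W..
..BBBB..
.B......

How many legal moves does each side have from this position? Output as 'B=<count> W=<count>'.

-- B to move --
(3,1): flips 2 -> legal
(3,2): no bracket -> illegal
(3,5): flips 4 -> legal
(3,6): no bracket -> illegal
(3,7): flips 2 -> legal
(4,1): no bracket -> illegal
(4,7): no bracket -> illegal
(5,1): flips 1 -> legal
(5,2): flips 1 -> legal
(5,4): flips 1 -> legal
(5,6): flips 1 -> legal
(5,7): no bracket -> illegal
(6,6): flips 2 -> legal
B mobility = 8
-- W to move --
(1,1): flips 2 -> legal
(1,2): no bracket -> illegal
(1,3): no bracket -> illegal
(2,1): no bracket -> illegal
(2,3): flips 2 -> legal
(2,4): flips 2 -> legal
(2,5): flips 1 -> legal
(3,1): no bracket -> illegal
(3,2): no bracket -> illegal
(3,5): no bracket -> illegal
(5,1): no bracket -> illegal
(5,2): no bracket -> illegal
(5,4): no bracket -> illegal
(5,6): no bracket -> illegal
(6,0): no bracket -> illegal
(6,1): no bracket -> illegal
(6,6): no bracket -> illegal
(7,0): no bracket -> illegal
(7,2): no bracket -> illegal
(7,3): flips 2 -> legal
(7,4): no bracket -> illegal
(7,5): flips 2 -> legal
(7,6): no bracket -> illegal
W mobility = 6

Answer: B=8 W=6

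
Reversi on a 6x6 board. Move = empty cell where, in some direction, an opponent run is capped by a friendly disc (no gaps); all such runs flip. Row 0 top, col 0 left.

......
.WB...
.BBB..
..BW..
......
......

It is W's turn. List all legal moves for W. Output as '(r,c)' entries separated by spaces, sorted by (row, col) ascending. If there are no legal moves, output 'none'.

Answer: (1,3) (3,1)

Derivation:
(0,1): no bracket -> illegal
(0,2): no bracket -> illegal
(0,3): no bracket -> illegal
(1,0): no bracket -> illegal
(1,3): flips 2 -> legal
(1,4): no bracket -> illegal
(2,0): no bracket -> illegal
(2,4): no bracket -> illegal
(3,0): no bracket -> illegal
(3,1): flips 2 -> legal
(3,4): no bracket -> illegal
(4,1): no bracket -> illegal
(4,2): no bracket -> illegal
(4,3): no bracket -> illegal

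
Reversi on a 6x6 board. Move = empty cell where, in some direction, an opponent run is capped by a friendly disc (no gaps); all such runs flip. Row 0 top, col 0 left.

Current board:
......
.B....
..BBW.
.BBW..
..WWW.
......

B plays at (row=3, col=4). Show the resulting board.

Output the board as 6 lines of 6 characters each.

Answer: ......
.B....
..BBW.
.BBBB.
..WWW.
......

Derivation:
Place B at (3,4); scan 8 dirs for brackets.
Dir NW: first cell 'B' (not opp) -> no flip
Dir N: opp run (2,4), next='.' -> no flip
Dir NE: first cell '.' (not opp) -> no flip
Dir W: opp run (3,3) capped by B -> flip
Dir E: first cell '.' (not opp) -> no flip
Dir SW: opp run (4,3), next='.' -> no flip
Dir S: opp run (4,4), next='.' -> no flip
Dir SE: first cell '.' (not opp) -> no flip
All flips: (3,3)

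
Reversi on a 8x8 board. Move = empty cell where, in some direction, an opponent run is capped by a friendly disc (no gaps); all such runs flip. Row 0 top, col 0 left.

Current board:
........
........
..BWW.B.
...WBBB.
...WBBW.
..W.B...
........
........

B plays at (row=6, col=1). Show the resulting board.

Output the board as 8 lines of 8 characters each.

Place B at (6,1); scan 8 dirs for brackets.
Dir NW: first cell '.' (not opp) -> no flip
Dir N: first cell '.' (not opp) -> no flip
Dir NE: opp run (5,2) (4,3) capped by B -> flip
Dir W: first cell '.' (not opp) -> no flip
Dir E: first cell '.' (not opp) -> no flip
Dir SW: first cell '.' (not opp) -> no flip
Dir S: first cell '.' (not opp) -> no flip
Dir SE: first cell '.' (not opp) -> no flip
All flips: (4,3) (5,2)

Answer: ........
........
..BWW.B.
...WBBB.
...BBBW.
..B.B...
.B......
........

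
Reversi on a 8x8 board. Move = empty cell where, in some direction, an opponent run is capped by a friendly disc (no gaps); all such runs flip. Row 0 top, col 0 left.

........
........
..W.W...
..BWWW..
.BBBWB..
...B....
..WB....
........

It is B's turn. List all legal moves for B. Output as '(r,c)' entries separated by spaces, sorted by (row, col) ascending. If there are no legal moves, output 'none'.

Answer: (1,2) (1,5) (2,3) (2,5) (2,6) (3,6) (6,1) (7,1)

Derivation:
(1,1): no bracket -> illegal
(1,2): flips 1 -> legal
(1,3): no bracket -> illegal
(1,4): no bracket -> illegal
(1,5): flips 2 -> legal
(2,1): no bracket -> illegal
(2,3): flips 2 -> legal
(2,5): flips 2 -> legal
(2,6): flips 2 -> legal
(3,1): no bracket -> illegal
(3,6): flips 3 -> legal
(4,6): no bracket -> illegal
(5,1): no bracket -> illegal
(5,2): no bracket -> illegal
(5,4): no bracket -> illegal
(5,5): no bracket -> illegal
(6,1): flips 1 -> legal
(7,1): flips 1 -> legal
(7,2): no bracket -> illegal
(7,3): no bracket -> illegal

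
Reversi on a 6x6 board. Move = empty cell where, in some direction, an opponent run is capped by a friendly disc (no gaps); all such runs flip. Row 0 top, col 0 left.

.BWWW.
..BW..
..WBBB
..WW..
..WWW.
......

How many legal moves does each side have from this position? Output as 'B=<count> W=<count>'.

-- B to move --
(0,5): flips 3 -> legal
(1,1): no bracket -> illegal
(1,4): flips 1 -> legal
(1,5): no bracket -> illegal
(2,1): flips 1 -> legal
(3,1): no bracket -> illegal
(3,4): no bracket -> illegal
(3,5): no bracket -> illegal
(4,1): flips 1 -> legal
(4,5): no bracket -> illegal
(5,1): flips 2 -> legal
(5,2): flips 3 -> legal
(5,3): flips 2 -> legal
(5,4): no bracket -> illegal
(5,5): no bracket -> illegal
B mobility = 7
-- W to move --
(0,0): flips 1 -> legal
(1,0): no bracket -> illegal
(1,1): flips 1 -> legal
(1,4): flips 1 -> legal
(1,5): flips 1 -> legal
(2,1): flips 1 -> legal
(3,4): no bracket -> illegal
(3,5): flips 1 -> legal
W mobility = 6

Answer: B=7 W=6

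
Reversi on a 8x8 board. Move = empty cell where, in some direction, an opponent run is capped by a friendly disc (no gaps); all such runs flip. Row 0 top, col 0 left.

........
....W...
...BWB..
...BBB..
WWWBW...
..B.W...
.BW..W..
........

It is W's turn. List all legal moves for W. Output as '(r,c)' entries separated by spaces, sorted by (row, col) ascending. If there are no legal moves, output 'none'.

(1,2): no bracket -> illegal
(1,3): no bracket -> illegal
(1,5): no bracket -> illegal
(1,6): no bracket -> illegal
(2,2): flips 2 -> legal
(2,6): flips 2 -> legal
(3,2): flips 2 -> legal
(3,6): flips 1 -> legal
(4,5): no bracket -> illegal
(4,6): flips 1 -> legal
(5,0): no bracket -> illegal
(5,1): no bracket -> illegal
(5,3): no bracket -> illegal
(6,0): flips 1 -> legal
(6,3): flips 1 -> legal
(7,0): no bracket -> illegal
(7,1): no bracket -> illegal
(7,2): no bracket -> illegal

Answer: (2,2) (2,6) (3,2) (3,6) (4,6) (6,0) (6,3)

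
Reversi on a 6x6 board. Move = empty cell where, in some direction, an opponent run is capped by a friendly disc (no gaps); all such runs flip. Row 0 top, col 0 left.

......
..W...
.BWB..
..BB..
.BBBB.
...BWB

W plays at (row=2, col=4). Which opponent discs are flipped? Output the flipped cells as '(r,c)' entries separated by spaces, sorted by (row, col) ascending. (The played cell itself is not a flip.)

Answer: (2,3)

Derivation:
Dir NW: first cell '.' (not opp) -> no flip
Dir N: first cell '.' (not opp) -> no flip
Dir NE: first cell '.' (not opp) -> no flip
Dir W: opp run (2,3) capped by W -> flip
Dir E: first cell '.' (not opp) -> no flip
Dir SW: opp run (3,3) (4,2), next='.' -> no flip
Dir S: first cell '.' (not opp) -> no flip
Dir SE: first cell '.' (not opp) -> no flip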